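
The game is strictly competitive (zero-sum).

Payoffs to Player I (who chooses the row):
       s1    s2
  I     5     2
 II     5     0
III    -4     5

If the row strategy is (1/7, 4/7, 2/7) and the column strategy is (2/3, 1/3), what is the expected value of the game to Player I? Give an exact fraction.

Against (2/3, 1/3), each row's expected payoff is I: 4; II: 10/3; III: -1.
Taking the (1/7, 4/7, 2/7)-weighted average: (1/7)·(4) + (4/7)·(10/3) + (2/7)·(-1) = 46/21.

46/21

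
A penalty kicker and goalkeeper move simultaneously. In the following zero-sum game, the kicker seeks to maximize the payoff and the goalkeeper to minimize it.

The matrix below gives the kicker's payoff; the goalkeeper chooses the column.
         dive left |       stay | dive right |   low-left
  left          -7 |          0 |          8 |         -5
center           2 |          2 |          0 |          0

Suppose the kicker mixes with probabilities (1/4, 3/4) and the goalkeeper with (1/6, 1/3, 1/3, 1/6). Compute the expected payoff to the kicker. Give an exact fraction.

Against (1/6, 1/3, 1/3, 1/6), each row's expected payoff is left: 2/3; center: 1.
Taking the (1/4, 3/4)-weighted average: (1/4)·(2/3) + (3/4)·(1) = 11/12.

11/12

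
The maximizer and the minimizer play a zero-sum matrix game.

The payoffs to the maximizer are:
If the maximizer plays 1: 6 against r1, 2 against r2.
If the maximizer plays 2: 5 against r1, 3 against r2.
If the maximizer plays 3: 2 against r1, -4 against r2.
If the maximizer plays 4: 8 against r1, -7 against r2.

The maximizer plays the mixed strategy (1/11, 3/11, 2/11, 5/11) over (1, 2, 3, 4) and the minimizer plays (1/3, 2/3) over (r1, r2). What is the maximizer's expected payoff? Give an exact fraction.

1/33

Against (1/3, 2/3), each row's expected payoff is 1: 10/3; 2: 11/3; 3: -2; 4: -2.
Taking the (1/11, 3/11, 2/11, 5/11)-weighted average: (1/11)·(10/3) + (3/11)·(11/3) + (2/11)·(-2) + (5/11)·(-2) = 1/33.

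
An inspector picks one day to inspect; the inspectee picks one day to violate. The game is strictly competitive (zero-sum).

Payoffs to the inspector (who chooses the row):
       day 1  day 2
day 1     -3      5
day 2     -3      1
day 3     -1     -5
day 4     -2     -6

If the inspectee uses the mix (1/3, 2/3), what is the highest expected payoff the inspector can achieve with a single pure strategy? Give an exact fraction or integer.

day 1: (-3)·(1/3) + (5)·(2/3) = 7/3.
day 2: (-3)·(1/3) + (1)·(2/3) = -1/3.
day 3: (-1)·(1/3) + (-5)·(2/3) = -11/3.
day 4: (-2)·(1/3) + (-6)·(2/3) = -14/3.
The best pure response is day 1 with expected payoff 7/3.

7/3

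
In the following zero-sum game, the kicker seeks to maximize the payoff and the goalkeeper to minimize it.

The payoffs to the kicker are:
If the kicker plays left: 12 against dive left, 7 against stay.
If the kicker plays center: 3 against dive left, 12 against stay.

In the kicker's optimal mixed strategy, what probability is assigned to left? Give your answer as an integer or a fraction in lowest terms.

Row minima are 7 and 3, so the kicker's maximin is 7; column maxima are 12 and 12, so the goalkeeper's minimax is 12. These differ, so the equilibrium is in mixed strategies.
Let the kicker play left with probability p. The goalkeeper is indifferent when 12p + 3(1−p) = 7p + 12(1−p), giving p = 9/14.

9/14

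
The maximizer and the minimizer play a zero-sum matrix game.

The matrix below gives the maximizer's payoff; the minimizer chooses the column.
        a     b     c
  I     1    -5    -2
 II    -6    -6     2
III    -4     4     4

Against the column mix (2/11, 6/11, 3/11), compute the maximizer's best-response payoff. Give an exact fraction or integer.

I: (1)·(2/11) + (-5)·(6/11) + (-2)·(3/11) = -34/11.
II: (-6)·(2/11) + (-6)·(6/11) + (2)·(3/11) = -42/11.
III: (-4)·(2/11) + (4)·(6/11) + (4)·(3/11) = 28/11.
The best pure response is III with expected payoff 28/11.

28/11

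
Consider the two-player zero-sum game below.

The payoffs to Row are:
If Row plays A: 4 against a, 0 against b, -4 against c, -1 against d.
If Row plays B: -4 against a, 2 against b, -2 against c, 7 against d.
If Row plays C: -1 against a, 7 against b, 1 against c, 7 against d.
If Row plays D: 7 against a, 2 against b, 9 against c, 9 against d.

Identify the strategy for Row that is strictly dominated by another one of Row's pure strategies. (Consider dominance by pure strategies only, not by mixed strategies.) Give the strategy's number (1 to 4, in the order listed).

1

Compare A with D: 7 > 4, 2 > 0, 9 > -4, 9 > -1.
So D strictly dominates A for Row; A is strictly dominated.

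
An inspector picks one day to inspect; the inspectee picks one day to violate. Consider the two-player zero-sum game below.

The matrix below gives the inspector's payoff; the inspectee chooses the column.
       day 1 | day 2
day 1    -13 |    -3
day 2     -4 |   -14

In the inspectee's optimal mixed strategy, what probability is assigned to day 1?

Row minima are -13 and -14, so the inspector's maximin is -13; column maxima are -4 and -3, so the inspectee's minimax is -4. These differ, so the equilibrium is in mixed strategies.
Let the inspectee play day 1 with probability q. The inspector is indifferent when −13q − 3(1−q) = −4q − 14(1−q), giving q = 11/20.

11/20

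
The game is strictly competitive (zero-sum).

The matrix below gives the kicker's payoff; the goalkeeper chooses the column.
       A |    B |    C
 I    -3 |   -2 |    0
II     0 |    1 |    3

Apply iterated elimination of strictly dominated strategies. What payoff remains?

Column B is strictly dominated by A for the goalkeeper (-3<-2, 0<1); eliminate B.
Row I is strictly dominated by row II (0>-3, 3>0); eliminate I.
Column C is strictly dominated by A for the goalkeeper (0<3); eliminate C.
Only (II, A) remains, with payoff 0.

0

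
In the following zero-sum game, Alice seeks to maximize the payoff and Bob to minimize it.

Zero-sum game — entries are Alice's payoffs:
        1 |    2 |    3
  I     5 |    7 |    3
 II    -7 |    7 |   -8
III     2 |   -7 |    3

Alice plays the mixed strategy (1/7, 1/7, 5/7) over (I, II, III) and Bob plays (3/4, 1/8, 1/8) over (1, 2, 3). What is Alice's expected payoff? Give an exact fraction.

37/56

Against (3/4, 1/8, 1/8), each row's expected payoff is I: 5; II: -43/8; III: 1.
Taking the (1/7, 1/7, 5/7)-weighted average: (1/7)·(5) + (1/7)·(-43/8) + (5/7)·(1) = 37/56.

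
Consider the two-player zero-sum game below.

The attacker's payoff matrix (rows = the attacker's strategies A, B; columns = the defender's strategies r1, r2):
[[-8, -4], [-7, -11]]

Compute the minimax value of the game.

-15/2

Row minima are -8 and -11, so the attacker's maximin is -8; column maxima are -7 and -4, so the defender's minimax is -7. These differ, so the equilibrium is in mixed strategies.
Let the attacker play A with probability p. The defender is indifferent when −8p − 7(1−p) = −4p − 11(1−p), giving p = 1/2.
Let the defender play r1 with probability q. The attacker is indifferent when −8q − 4(1−q) = −7q − 11(1−q), giving q = 7/8.
The value is -8·(7/8) + (-4)·(1/8) = -15/2.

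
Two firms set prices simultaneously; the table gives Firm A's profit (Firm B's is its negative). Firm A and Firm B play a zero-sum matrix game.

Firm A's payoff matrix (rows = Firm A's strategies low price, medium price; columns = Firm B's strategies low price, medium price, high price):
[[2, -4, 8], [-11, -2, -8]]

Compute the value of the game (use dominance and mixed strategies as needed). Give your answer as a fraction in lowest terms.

-16/5

Column high price is strictly dominated by low price for Firm B (it gives Firm A more in every row).
The remaining 2×2 game on (low price, medium price) × (low price, medium price) has no saddle point. Let Firm A play low price with probability p; indifference gives 2p − 11(1−p) = −4p − 2(1−p), so p = 3/5.
Similarly Firm B's optimal q on low price is 2/15, and the value is 2·(2/15) + (-4)·(13/15) = -16/5.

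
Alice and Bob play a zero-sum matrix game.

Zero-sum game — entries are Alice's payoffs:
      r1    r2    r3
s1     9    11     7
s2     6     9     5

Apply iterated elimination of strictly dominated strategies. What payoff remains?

Row s2 is strictly dominated by row s1 (9>6, 11>9, 7>5); eliminate s2.
Column r1 is strictly dominated by r3 for Bob (7<9); eliminate r1.
Column r2 is strictly dominated by r3 for Bob (7<11); eliminate r2.
Only (s1, r3) remains, with payoff 7.

7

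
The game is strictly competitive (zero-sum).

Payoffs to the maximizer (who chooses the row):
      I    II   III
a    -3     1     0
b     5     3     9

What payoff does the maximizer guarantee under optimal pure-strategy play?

3

Row minima: -3, 3 → the maximizer's maximin is 3.
Column maxima: 5, 3, 9 → the minimizer's minimax is 3.
They coincide at (b, II), so the value is 3.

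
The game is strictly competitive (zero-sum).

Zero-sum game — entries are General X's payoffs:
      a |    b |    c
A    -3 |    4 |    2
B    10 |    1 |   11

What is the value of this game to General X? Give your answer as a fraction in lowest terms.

43/16

Column c is strictly dominated by a for General Y (it gives General X more in every row).
The remaining 2×2 game on (A, B) × (a, b) has no saddle point. Let General X play A with probability p; indifference gives −3p + 10(1−p) = 4p + (1−p), so p = 9/16.
Similarly General Y's optimal q on a is 3/16, and the value is -3·(3/16) + (4)·(13/16) = 43/16.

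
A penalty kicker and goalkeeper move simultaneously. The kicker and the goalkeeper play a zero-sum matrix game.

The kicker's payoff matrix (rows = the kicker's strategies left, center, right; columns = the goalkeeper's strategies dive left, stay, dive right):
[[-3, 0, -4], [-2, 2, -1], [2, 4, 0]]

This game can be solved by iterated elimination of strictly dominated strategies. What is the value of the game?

Column stay is strictly dominated by dive left for the goalkeeper (-3<0, -2<2, 2<4); eliminate stay.
Row left is strictly dominated by row center (-2>-3, -1>-4); eliminate left.
Row center is strictly dominated by row right (2>-2, 0>-1); eliminate center.
Column dive left is strictly dominated by dive right for the goalkeeper (0<2); eliminate dive left.
Only (right, dive right) remains, with payoff 0.

0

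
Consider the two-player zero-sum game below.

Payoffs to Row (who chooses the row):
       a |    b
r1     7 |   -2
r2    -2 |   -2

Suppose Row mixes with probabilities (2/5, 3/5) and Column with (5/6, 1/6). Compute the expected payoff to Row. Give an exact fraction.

1

Against (5/6, 1/6), each row's expected payoff is r1: 11/2; r2: -2.
Taking the (2/5, 3/5)-weighted average: (2/5)·(11/2) + (3/5)·(-2) = 1.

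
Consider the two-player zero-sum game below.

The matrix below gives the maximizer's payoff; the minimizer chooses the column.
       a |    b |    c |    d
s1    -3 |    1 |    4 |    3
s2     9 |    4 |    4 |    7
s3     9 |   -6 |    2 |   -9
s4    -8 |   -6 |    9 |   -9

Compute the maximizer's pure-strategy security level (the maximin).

The worst-case payoff for each row is s1: -3, s2: 4, s3: -9, s4: -9.
The best of these is 4.

4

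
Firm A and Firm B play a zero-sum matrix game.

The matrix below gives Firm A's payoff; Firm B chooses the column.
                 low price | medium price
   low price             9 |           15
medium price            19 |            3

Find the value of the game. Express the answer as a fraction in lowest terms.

129/11

Row minima are 9 and 3, so Firm A's maximin is 9; column maxima are 19 and 15, so Firm B's minimax is 15. These differ, so the equilibrium is in mixed strategies.
Let Firm A play low price with probability p. Firm B is indifferent when 9p + 19(1−p) = 15p + 3(1−p), giving p = 8/11.
Let Firm B play low price with probability q. Firm A is indifferent when 9q + 15(1−q) = 19q + 3(1−q), giving q = 6/11.
The value is 9·(6/11) + (15)·(5/11) = 129/11.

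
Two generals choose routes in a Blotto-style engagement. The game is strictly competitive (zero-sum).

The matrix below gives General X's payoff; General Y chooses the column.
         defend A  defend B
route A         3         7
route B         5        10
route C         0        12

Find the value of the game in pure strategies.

Row minima: 3, 5, 0 → General X's maximin is 5.
Column maxima: 5, 12 → General Y's minimax is 5.
They coincide at (route B, defend A), so the value is 5.

5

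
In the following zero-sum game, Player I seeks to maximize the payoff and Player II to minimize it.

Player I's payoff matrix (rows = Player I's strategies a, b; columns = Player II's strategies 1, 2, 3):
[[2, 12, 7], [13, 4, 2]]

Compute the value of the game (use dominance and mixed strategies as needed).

Column 2 is strictly dominated by 3 for Player II (it gives Player I more in every row).
The remaining 2×2 game on (a, b) × (1, 3) has no saddle point. Let Player I play a with probability p; indifference gives 2p + 13(1−p) = 7p + 2(1−p), so p = 11/16.
Similarly Player II's optimal q on 1 is 5/16, and the value is 2·(5/16) + (7)·(11/16) = 87/16.

87/16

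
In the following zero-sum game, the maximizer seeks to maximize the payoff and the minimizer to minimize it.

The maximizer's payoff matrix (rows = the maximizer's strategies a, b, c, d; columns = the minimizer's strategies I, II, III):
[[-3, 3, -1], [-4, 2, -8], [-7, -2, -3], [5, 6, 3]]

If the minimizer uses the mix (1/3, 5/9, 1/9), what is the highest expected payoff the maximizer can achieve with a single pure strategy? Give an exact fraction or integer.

a: (-3)·(1/3) + (3)·(5/9) + (-1)·(1/9) = 5/9.
b: (-4)·(1/3) + (2)·(5/9) + (-8)·(1/9) = -10/9.
c: (-7)·(1/3) + (-2)·(5/9) + (-3)·(1/9) = -34/9.
d: (5)·(1/3) + (6)·(5/9) + (3)·(1/9) = 16/3.
The best pure response is d with expected payoff 16/3.

16/3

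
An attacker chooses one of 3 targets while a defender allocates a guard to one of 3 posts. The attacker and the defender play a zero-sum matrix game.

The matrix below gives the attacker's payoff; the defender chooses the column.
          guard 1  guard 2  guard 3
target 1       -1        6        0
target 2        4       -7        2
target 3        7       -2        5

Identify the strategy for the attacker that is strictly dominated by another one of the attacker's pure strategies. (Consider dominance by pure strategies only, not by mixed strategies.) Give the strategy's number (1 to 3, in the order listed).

2

Compare target 2 with target 3: 7 > 4, -2 > -7, 5 > 2.
So target 3 strictly dominates target 2 for the attacker; target 2 is strictly dominated.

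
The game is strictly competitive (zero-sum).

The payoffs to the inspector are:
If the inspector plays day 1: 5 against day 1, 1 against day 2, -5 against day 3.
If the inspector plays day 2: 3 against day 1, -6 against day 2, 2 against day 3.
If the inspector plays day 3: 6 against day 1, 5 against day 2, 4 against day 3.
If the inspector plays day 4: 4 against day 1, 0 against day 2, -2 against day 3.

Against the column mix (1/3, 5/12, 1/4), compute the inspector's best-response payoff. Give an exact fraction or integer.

61/12

day 1: (5)·(1/3) + (1)·(5/12) + (-5)·(1/4) = 5/6.
day 2: (3)·(1/3) + (-6)·(5/12) + (2)·(1/4) = -1.
day 3: (6)·(1/3) + (5)·(5/12) + (4)·(1/4) = 61/12.
day 4: (4)·(1/3) + (0)·(5/12) + (-2)·(1/4) = 5/6.
The best pure response is day 3 with expected payoff 61/12.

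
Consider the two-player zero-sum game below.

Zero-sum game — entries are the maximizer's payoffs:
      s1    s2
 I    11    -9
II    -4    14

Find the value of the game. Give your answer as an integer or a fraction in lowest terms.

Row minima are -9 and -4, so the maximizer's maximin is -4; column maxima are 11 and 14, so the minimizer's minimax is 11. These differ, so the equilibrium is in mixed strategies.
Let the maximizer play I with probability p. The minimizer is indifferent when 11p − 4(1−p) = −9p + 14(1−p), giving p = 9/19.
Let the minimizer play s1 with probability q. The maximizer is indifferent when 11q − 9(1−q) = −4q + 14(1−q), giving q = 23/38.
The value is 11·(23/38) + (-9)·(15/38) = 59/19.

59/19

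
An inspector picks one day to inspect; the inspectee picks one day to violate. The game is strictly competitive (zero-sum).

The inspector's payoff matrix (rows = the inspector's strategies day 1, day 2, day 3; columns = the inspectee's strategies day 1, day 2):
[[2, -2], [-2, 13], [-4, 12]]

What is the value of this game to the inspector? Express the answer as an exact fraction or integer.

Row day 3 is strictly dominated by row day 2, so the inspector never plays it.
The remaining 2×2 game on (day 1, day 2) × (day 1, day 2) has no saddle point. Let the inspector play day 1 with probability p; indifference gives 2p − 2(1−p) = −2p + 13(1−p), so p = 15/19.
Similarly the inspectee's optimal q on day 1 is 15/19, and the value is 2·(15/19) + (-2)·(4/19) = 22/19.

22/19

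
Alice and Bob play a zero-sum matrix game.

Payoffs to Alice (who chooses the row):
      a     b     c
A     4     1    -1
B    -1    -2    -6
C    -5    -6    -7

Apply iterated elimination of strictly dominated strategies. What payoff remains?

-1

Column a is strictly dominated by b for Bob (1<4, -2<-1, -6<-5); eliminate a.
Row B is strictly dominated by row A (1>-2, -1>-6); eliminate B.
Column b is strictly dominated by c for Bob (-1<1, -7<-6); eliminate b.
Row C is strictly dominated by row A (-1>-7); eliminate C.
Only (A, c) remains, with payoff -1.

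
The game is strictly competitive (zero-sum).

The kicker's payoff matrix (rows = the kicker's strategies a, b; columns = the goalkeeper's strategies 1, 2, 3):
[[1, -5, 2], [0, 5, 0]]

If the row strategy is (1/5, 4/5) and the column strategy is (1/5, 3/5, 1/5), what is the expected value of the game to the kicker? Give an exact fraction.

48/25

Against (1/5, 3/5, 1/5), each row's expected payoff is a: -12/5; b: 3.
Taking the (1/5, 4/5)-weighted average: (1/5)·(-12/5) + (4/5)·(3) = 48/25.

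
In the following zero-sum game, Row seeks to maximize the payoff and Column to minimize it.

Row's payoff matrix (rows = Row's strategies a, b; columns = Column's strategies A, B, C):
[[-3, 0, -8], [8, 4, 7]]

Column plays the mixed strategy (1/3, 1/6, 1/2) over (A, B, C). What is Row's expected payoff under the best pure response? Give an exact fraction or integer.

41/6

a: (-3)·(1/3) + (0)·(1/6) + (-8)·(1/2) = -5.
b: (8)·(1/3) + (4)·(1/6) + (7)·(1/2) = 41/6.
The best pure response is b with expected payoff 41/6.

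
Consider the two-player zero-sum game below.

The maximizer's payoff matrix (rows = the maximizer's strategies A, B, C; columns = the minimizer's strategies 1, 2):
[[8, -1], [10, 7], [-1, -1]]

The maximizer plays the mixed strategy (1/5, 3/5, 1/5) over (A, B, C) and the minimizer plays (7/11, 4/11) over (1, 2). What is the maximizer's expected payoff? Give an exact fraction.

67/11

Against (7/11, 4/11), each row's expected payoff is A: 52/11; B: 98/11; C: -1.
Taking the (1/5, 3/5, 1/5)-weighted average: (1/5)·(52/11) + (3/5)·(98/11) + (1/5)·(-1) = 67/11.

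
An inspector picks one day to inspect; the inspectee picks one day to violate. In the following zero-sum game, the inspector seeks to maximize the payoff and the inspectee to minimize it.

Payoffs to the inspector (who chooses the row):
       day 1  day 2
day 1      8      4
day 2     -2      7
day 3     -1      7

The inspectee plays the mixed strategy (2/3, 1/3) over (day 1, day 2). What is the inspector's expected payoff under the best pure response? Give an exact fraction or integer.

day 1: (8)·(2/3) + (4)·(1/3) = 20/3.
day 2: (-2)·(2/3) + (7)·(1/3) = 1.
day 3: (-1)·(2/3) + (7)·(1/3) = 5/3.
The best pure response is day 1 with expected payoff 20/3.

20/3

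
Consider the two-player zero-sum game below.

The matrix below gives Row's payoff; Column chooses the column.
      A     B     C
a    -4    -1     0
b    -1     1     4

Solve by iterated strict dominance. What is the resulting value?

Row a is strictly dominated by row b (-1>-4, 1>-1, 4>0); eliminate a.
Column C is strictly dominated by A for Column (-1<4); eliminate C.
Column B is strictly dominated by A for Column (-1<1); eliminate B.
Only (b, A) remains, with payoff -1.

-1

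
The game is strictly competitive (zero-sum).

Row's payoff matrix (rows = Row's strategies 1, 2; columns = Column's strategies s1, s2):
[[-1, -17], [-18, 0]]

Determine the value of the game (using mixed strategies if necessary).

-9

Row minima are -17 and -18, so Row's maximin is -17; column maxima are -1 and 0, so Column's minimax is -1. These differ, so the equilibrium is in mixed strategies.
Let Row play 1 with probability p. Column is indifferent when −p − 18(1−p) = −17p, giving p = 9/17.
Let Column play s1 with probability q. Row is indifferent when −q − 17(1−q) = −18q, giving q = 1/2.
The value is -1·(1/2) + (-17)·(1/2) = -9.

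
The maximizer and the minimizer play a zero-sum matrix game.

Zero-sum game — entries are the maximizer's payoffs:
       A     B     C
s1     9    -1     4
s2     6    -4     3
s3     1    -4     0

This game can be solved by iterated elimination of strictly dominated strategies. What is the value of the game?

-1

Column C is strictly dominated by B for the minimizer (-1<4, -4<3, -4<0); eliminate C.
Column A is strictly dominated by B for the minimizer (-1<9, -4<6, -4<1); eliminate A.
Row s2 is strictly dominated by row s1 (-1>-4); eliminate s2.
Row s3 is strictly dominated by row s1 (-1>-4); eliminate s3.
Only (s1, B) remains, with payoff -1.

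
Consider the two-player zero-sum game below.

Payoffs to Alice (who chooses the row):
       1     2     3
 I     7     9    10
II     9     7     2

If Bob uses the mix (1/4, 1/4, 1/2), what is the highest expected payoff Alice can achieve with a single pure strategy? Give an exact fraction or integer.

9

I: (7)·(1/4) + (9)·(1/4) + (10)·(1/2) = 9.
II: (9)·(1/4) + (7)·(1/4) + (2)·(1/2) = 5.
The best pure response is I with expected payoff 9.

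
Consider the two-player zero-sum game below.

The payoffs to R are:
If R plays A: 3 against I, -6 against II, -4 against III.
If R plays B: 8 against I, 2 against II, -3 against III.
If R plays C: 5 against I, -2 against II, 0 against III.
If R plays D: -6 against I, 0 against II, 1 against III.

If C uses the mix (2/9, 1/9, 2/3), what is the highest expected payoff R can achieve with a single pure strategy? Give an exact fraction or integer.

8/9

A: (3)·(2/9) + (-6)·(1/9) + (-4)·(2/3) = -8/3.
B: (8)·(2/9) + (2)·(1/9) + (-3)·(2/3) = 0.
C: (5)·(2/9) + (-2)·(1/9) + (0)·(2/3) = 8/9.
D: (-6)·(2/9) + (0)·(1/9) + (1)·(2/3) = -2/3.
The best pure response is C with expected payoff 8/9.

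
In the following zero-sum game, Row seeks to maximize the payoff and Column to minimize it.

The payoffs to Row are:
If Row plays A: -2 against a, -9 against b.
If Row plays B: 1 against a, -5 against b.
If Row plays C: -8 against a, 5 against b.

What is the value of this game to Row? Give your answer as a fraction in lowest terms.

-35/19

Row A is strictly dominated by row B, so Row never plays it.
The remaining 2×2 game on (B, C) × (a, b) has no saddle point. Let Row play B with probability p; indifference gives p − 8(1−p) = −5p + 5(1−p), so p = 13/19.
Similarly Column's optimal q on a is 10/19, and the value is 1·(10/19) + (-5)·(9/19) = -35/19.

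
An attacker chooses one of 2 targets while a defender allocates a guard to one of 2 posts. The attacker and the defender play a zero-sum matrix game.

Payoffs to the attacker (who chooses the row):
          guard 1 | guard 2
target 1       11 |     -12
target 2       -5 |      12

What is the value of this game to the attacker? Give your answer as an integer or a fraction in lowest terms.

9/5

Row minima are -12 and -5, so the attacker's maximin is -5; column maxima are 11 and 12, so the defender's minimax is 11. These differ, so the equilibrium is in mixed strategies.
Let the attacker play target 1 with probability p. The defender is indifferent when 11p − 5(1−p) = −12p + 12(1−p), giving p = 17/40.
Let the defender play guard 1 with probability q. The attacker is indifferent when 11q − 12(1−q) = −5q + 12(1−q), giving q = 3/5.
The value is 11·(3/5) + (-12)·(2/5) = 9/5.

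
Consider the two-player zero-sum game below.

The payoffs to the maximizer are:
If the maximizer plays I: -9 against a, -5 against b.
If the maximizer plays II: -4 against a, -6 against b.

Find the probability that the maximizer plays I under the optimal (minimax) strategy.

1/3

Row minima are -9 and -6, so the maximizer's maximin is -6; column maxima are -4 and -5, so the minimizer's minimax is -5. These differ, so the equilibrium is in mixed strategies.
Let the maximizer play I with probability p. The minimizer is indifferent when −9p − 4(1−p) = −5p − 6(1−p), giving p = 1/3.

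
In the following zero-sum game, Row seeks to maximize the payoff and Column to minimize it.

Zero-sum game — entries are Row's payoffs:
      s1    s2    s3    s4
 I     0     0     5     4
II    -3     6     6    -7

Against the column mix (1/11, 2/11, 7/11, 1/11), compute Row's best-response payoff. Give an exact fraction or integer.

I: (0)·(1/11) + (0)·(2/11) + (5)·(7/11) + (4)·(1/11) = 39/11.
II: (-3)·(1/11) + (6)·(2/11) + (6)·(7/11) + (-7)·(1/11) = 4.
The best pure response is II with expected payoff 4.

4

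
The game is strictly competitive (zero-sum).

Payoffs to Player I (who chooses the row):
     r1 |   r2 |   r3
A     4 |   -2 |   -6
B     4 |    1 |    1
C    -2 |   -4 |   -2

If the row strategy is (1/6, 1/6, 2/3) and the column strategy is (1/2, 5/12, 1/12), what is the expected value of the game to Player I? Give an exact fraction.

-49/36

Against (1/2, 5/12, 1/12), each row's expected payoff is A: 2/3; B: 5/2; C: -17/6.
Taking the (1/6, 1/6, 2/3)-weighted average: (1/6)·(2/3) + (1/6)·(5/2) + (2/3)·(-17/6) = -49/36.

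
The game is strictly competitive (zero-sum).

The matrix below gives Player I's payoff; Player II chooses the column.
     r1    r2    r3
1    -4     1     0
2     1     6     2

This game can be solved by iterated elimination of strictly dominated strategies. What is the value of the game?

Column r2 is strictly dominated by r1 for Player II (-4<1, 1<6); eliminate r2.
Row 1 is strictly dominated by row 2 (1>-4, 2>0); eliminate 1.
Column r3 is strictly dominated by r1 for Player II (1<2); eliminate r3.
Only (2, r1) remains, with payoff 1.

1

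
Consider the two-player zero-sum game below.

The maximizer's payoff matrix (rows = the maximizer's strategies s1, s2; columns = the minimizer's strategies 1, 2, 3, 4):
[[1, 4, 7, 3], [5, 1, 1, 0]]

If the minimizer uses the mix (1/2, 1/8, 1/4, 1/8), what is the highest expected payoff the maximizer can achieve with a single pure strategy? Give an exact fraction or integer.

s1: (1)·(1/2) + (4)·(1/8) + (7)·(1/4) + (3)·(1/8) = 25/8.
s2: (5)·(1/2) + (1)·(1/8) + (1)·(1/4) + (0)·(1/8) = 23/8.
The best pure response is s1 with expected payoff 25/8.

25/8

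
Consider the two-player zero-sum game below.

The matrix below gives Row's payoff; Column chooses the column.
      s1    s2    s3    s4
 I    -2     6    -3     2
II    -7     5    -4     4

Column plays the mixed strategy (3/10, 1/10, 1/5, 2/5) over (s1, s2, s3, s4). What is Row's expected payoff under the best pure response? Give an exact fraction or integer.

1/5

I: (-2)·(3/10) + (6)·(1/10) + (-3)·(1/5) + (2)·(2/5) = 1/5.
II: (-7)·(3/10) + (5)·(1/10) + (-4)·(1/5) + (4)·(2/5) = -4/5.
The best pure response is I with expected payoff 1/5.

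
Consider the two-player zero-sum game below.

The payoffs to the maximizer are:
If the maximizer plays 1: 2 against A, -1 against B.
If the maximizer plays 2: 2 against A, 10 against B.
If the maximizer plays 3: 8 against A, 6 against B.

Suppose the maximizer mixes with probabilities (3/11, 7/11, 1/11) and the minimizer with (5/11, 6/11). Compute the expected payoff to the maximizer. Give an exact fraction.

578/121

Against (5/11, 6/11), each row's expected payoff is 1: 4/11; 2: 70/11; 3: 76/11.
Taking the (3/11, 7/11, 1/11)-weighted average: (3/11)·(4/11) + (7/11)·(70/11) + (1/11)·(76/11) = 578/121.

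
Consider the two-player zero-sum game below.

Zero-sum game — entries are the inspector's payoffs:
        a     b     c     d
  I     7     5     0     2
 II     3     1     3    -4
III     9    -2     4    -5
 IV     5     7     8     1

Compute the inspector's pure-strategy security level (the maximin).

1

The worst-case payoff for each row is I: 0, II: -4, III: -5, IV: 1.
The best of these is 1.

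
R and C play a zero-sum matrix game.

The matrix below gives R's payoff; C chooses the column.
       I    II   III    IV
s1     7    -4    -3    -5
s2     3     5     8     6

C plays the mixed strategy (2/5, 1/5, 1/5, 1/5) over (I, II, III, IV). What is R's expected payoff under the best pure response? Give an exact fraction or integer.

s1: (7)·(2/5) + (-4)·(1/5) + (-3)·(1/5) + (-5)·(1/5) = 2/5.
s2: (3)·(2/5) + (5)·(1/5) + (8)·(1/5) + (6)·(1/5) = 5.
The best pure response is s2 with expected payoff 5.

5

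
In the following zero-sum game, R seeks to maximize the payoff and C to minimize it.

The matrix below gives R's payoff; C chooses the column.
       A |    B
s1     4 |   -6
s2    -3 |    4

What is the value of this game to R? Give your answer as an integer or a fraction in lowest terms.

-2/17

Row minima are -6 and -3, so R's maximin is -3; column maxima are 4 and 4, so C's minimax is 4. These differ, so the equilibrium is in mixed strategies.
Let R play s1 with probability p. C is indifferent when 4p − 3(1−p) = −6p + 4(1−p), giving p = 7/17.
Let C play A with probability q. R is indifferent when 4q − 6(1−q) = −3q + 4(1−q), giving q = 10/17.
The value is 4·(10/17) + (-6)·(7/17) = -2/17.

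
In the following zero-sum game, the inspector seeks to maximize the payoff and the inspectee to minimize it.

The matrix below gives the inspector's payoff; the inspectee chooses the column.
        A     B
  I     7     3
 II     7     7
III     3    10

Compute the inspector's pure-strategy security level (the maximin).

7

The worst-case payoff for each row is I: 3, II: 7, III: 3.
The best of these is 7.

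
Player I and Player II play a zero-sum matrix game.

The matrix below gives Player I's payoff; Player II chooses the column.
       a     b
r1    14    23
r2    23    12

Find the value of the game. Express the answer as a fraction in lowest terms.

361/20

Row minima are 14 and 12, so Player I's maximin is 14; column maxima are 23 and 23, so Player II's minimax is 23. These differ, so the equilibrium is in mixed strategies.
Let Player I play r1 with probability p. Player II is indifferent when 14p + 23(1−p) = 23p + 12(1−p), giving p = 11/20.
Let Player II play a with probability q. Player I is indifferent when 14q + 23(1−q) = 23q + 12(1−q), giving q = 11/20.
The value is 14·(11/20) + (23)·(9/20) = 361/20.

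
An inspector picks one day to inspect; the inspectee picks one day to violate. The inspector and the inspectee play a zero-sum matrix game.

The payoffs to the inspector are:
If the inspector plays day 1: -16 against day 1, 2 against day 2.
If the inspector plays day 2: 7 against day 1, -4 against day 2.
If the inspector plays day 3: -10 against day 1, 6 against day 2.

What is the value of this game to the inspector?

Row day 1 is strictly dominated by row day 3, so the inspector never plays it.
The remaining 2×2 game on (day 2, day 3) × (day 1, day 2) has no saddle point. Let the inspector play day 2 with probability p; indifference gives 7p − 10(1−p) = −4p + 6(1−p), so p = 16/27.
Similarly the inspectee's optimal q on day 1 is 10/27, and the value is 7·(10/27) + (-4)·(17/27) = 2/27.

2/27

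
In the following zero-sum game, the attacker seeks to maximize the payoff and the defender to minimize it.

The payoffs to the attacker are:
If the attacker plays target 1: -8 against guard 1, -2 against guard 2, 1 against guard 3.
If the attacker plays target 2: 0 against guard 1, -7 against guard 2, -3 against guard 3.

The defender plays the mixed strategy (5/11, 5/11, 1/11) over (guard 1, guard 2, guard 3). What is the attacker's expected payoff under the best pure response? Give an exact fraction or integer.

-38/11

target 1: (-8)·(5/11) + (-2)·(5/11) + (1)·(1/11) = -49/11.
target 2: (0)·(5/11) + (-7)·(5/11) + (-3)·(1/11) = -38/11.
The best pure response is target 2 with expected payoff -38/11.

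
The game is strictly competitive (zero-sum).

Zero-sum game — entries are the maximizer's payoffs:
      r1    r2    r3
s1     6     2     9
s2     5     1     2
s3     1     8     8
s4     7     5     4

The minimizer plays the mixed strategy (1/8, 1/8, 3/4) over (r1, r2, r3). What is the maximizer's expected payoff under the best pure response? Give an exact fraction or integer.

s1: (6)·(1/8) + (2)·(1/8) + (9)·(3/4) = 31/4.
s2: (5)·(1/8) + (1)·(1/8) + (2)·(3/4) = 9/4.
s3: (1)·(1/8) + (8)·(1/8) + (8)·(3/4) = 57/8.
s4: (7)·(1/8) + (5)·(1/8) + (4)·(3/4) = 9/2.
The best pure response is s1 with expected payoff 31/4.

31/4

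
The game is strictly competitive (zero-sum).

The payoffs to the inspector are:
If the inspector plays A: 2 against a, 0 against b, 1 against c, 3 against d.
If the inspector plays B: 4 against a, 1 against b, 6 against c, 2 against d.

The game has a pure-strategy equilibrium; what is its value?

Row minima: 0, 1 → the inspector's maximin is 1.
Column maxima: 4, 1, 6, 3 → the inspectee's minimax is 1.
They coincide at (B, b), so the value is 1.

1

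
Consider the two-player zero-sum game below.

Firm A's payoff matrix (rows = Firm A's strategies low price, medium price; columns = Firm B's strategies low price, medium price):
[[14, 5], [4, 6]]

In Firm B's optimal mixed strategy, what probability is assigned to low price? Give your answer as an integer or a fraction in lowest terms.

1/11

Row minima are 5 and 4, so Firm A's maximin is 5; column maxima are 14 and 6, so Firm B's minimax is 6. These differ, so the equilibrium is in mixed strategies.
Let Firm B play low price with probability q. Firm A is indifferent when 14q + 5(1−q) = 4q + 6(1−q), giving q = 1/11.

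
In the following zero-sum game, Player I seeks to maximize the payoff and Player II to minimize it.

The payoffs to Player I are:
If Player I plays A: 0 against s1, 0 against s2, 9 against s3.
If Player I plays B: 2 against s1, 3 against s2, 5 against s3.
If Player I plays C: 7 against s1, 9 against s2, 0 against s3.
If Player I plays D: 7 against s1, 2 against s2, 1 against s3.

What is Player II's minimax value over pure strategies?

7

The worst case (largest entry) in each column is s1: 7, s2: 9, s3: 9.
The best (smallest) of these is 7.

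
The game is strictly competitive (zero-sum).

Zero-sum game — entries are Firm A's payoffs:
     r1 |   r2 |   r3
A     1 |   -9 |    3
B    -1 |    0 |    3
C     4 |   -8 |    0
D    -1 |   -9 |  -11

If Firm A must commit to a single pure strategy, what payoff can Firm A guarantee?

The worst-case payoff for each row is A: -9, B: -1, C: -8, D: -11.
The best of these is -1.

-1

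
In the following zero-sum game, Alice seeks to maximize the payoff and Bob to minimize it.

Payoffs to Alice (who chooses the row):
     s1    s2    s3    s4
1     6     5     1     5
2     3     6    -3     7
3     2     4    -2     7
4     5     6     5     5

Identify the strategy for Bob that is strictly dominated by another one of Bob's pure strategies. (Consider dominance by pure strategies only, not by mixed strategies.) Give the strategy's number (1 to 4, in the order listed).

2

Bob prefers columns that give Alice less. Compare s2 with s3: 1 < 5, -3 < 6, -2 < 4, 5 < 6.
So s3 strictly dominates s2 for Bob; s2 is strictly dominated.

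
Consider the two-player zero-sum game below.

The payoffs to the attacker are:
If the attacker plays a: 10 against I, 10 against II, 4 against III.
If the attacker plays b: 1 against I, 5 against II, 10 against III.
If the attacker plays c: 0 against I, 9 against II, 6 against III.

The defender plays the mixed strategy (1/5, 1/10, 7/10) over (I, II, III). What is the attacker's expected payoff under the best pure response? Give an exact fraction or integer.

77/10

a: (10)·(1/5) + (10)·(1/10) + (4)·(7/10) = 29/5.
b: (1)·(1/5) + (5)·(1/10) + (10)·(7/10) = 77/10.
c: (0)·(1/5) + (9)·(1/10) + (6)·(7/10) = 51/10.
The best pure response is b with expected payoff 77/10.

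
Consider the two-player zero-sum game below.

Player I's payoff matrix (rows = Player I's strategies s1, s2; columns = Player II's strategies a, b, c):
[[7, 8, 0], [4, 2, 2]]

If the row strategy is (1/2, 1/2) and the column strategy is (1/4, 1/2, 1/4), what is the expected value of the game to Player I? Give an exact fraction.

33/8

Against (1/4, 1/2, 1/4), each row's expected payoff is s1: 23/4; s2: 5/2.
Taking the (1/2, 1/2)-weighted average: (1/2)·(23/4) + (1/2)·(5/2) = 33/8.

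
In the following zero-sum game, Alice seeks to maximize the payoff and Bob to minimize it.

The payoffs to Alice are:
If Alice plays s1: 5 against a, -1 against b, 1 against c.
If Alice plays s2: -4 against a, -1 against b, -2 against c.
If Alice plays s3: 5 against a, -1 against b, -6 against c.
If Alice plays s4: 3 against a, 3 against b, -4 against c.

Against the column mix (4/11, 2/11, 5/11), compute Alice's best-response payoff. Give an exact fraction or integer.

23/11

s1: (5)·(4/11) + (-1)·(2/11) + (1)·(5/11) = 23/11.
s2: (-4)·(4/11) + (-1)·(2/11) + (-2)·(5/11) = -28/11.
s3: (5)·(4/11) + (-1)·(2/11) + (-6)·(5/11) = -12/11.
s4: (3)·(4/11) + (3)·(2/11) + (-4)·(5/11) = -2/11.
The best pure response is s1 with expected payoff 23/11.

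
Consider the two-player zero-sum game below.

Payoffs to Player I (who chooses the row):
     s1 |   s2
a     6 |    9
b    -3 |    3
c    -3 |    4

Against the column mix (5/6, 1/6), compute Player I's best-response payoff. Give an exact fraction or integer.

a: (6)·(5/6) + (9)·(1/6) = 13/2.
b: (-3)·(5/6) + (3)·(1/6) = -2.
c: (-3)·(5/6) + (4)·(1/6) = -11/6.
The best pure response is a with expected payoff 13/2.

13/2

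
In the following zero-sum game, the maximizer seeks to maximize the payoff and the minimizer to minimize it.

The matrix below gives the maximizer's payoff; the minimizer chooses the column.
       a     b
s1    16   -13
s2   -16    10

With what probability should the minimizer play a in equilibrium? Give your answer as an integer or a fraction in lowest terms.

Row minima are -13 and -16, so the maximizer's maximin is -13; column maxima are 16 and 10, so the minimizer's minimax is 10. These differ, so the equilibrium is in mixed strategies.
Let the minimizer play a with probability q. The maximizer is indifferent when 16q − 13(1−q) = −16q + 10(1−q), giving q = 23/55.

23/55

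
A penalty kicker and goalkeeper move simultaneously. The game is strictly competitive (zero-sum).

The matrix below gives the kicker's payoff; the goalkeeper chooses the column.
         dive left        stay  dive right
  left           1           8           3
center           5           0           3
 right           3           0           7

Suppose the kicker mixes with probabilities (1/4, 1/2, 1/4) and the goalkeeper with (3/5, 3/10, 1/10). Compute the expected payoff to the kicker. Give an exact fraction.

Against (3/5, 3/10, 1/10), each row's expected payoff is left: 33/10; center: 33/10; right: 5/2.
Taking the (1/4, 1/2, 1/4)-weighted average: (1/4)·(33/10) + (1/2)·(33/10) + (1/4)·(5/2) = 31/10.

31/10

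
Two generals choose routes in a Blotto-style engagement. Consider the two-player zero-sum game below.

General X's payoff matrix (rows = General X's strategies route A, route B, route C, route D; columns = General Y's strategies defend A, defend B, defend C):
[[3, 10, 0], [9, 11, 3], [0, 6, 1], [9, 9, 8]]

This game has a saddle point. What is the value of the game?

Row minima: 0, 3, 0, 8 → General X's maximin is 8.
Column maxima: 9, 11, 8 → General Y's minimax is 8.
They coincide at (route D, defend C), so the value is 8.

8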